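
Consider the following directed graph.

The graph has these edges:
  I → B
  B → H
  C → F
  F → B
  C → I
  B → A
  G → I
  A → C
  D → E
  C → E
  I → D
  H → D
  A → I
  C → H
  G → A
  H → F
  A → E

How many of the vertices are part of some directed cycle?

6

A vertex is on a directed cycle iff it belongs to a strongly connected component of size ≥ 2 (or has a self-loop).
The vertices on cycles are {A, B, C, F, H, I} — 6 in total.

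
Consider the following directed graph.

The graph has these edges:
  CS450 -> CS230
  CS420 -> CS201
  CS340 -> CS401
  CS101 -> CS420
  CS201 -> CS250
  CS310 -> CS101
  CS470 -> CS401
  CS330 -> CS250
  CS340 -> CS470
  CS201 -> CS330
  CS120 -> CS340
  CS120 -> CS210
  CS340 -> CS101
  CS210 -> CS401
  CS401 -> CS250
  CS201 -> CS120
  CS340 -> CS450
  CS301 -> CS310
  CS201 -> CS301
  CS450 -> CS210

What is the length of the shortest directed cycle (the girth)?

5

For each vertex v, BFS finds the shortest path from v back to v.
The shortest such closed walk is CS201 → CS120 → CS340 → CS101 → CS420 → CS201, length 5.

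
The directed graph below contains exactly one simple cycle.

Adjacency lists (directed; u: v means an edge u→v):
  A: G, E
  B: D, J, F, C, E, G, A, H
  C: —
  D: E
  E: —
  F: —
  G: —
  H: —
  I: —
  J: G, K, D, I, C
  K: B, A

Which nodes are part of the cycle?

B, J, K

DFS with gray/black marking from B:
B gray
  D gray
    E gray
    E black
  D black
  J gray
    G gray
    G black
    K gray
      K→B: B is gray → back edge
Back edge closes the cycle B → J → K → B; its vertices are {B, J, K}.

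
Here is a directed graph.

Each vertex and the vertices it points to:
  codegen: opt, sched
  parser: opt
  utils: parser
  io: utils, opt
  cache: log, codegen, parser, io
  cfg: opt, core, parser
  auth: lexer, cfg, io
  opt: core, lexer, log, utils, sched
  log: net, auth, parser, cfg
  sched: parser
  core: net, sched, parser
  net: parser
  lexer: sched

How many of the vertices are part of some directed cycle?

A vertex is on a directed cycle iff it belongs to a strongly connected component of size ≥ 2 (or has a self-loop).
The vertices on cycles are {io, cfg, log, net, opt, auth, core, lexer, sched, utils, parser} — 11 in total.

11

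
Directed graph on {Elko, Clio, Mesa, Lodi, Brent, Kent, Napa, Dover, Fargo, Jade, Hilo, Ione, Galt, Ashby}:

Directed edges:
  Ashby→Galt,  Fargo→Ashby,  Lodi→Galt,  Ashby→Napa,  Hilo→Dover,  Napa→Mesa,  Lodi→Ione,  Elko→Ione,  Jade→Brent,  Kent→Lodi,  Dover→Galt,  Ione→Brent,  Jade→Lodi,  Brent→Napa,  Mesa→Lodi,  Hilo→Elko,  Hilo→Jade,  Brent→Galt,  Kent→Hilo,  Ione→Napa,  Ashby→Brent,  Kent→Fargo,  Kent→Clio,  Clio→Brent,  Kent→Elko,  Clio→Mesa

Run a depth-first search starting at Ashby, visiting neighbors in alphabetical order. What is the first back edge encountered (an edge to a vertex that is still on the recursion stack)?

DFS from Ashby (visiting neighbors in alphabetical order); mark gray on enter, black on exit:
Ashby gray
  Brent gray
    Galt gray
    Galt black
    Napa gray
      Mesa gray
        Lodi gray
          Lodi→Galt: Galt black — skip
          Ione gray
            Ione→Brent: Brent is gray → back edge
First back edge: Ione → Brent.

Ione→Brent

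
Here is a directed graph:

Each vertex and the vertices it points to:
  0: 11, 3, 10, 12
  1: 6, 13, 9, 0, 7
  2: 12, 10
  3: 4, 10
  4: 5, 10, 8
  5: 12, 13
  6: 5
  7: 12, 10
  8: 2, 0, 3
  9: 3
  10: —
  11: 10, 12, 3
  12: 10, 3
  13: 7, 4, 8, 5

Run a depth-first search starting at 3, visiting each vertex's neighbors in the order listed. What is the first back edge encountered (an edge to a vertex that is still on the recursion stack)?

12->3

DFS from 3 (visiting each vertex's neighbors in the order listed); mark gray on enter, black on exit:
3 gray
  4 gray
    5 gray
      12 gray
        10 gray
        10 black
        12→3: 3 is gray → back edge
First back edge: 12 → 3.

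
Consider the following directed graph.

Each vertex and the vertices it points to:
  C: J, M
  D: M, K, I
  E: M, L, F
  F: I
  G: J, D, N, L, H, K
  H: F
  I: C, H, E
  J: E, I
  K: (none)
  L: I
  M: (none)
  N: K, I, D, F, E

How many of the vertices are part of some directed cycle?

7

A vertex is on a directed cycle iff it belongs to a strongly connected component of size ≥ 2 (or has a self-loop).
The vertices on cycles are {C, E, F, H, I, J, L} — 7 in total.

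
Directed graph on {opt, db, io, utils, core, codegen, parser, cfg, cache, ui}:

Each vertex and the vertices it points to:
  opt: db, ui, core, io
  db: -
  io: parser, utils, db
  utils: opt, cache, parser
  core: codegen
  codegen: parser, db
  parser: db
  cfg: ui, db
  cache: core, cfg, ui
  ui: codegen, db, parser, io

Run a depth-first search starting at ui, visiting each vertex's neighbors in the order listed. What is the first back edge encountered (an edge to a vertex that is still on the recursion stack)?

DFS from ui (visiting each vertex's neighbors in the order listed); mark gray on enter, black on exit:
ui gray
  codegen gray
    parser gray
      db gray
      db black
    parser black
    codegen→db: db black — skip
  codegen black
  ui→db: db black — skip
  ui→parser: parser black — skip
  io gray
    io→parser: parser black — skip
    utils gray
      opt gray
        opt→db: db black — skip
        opt→ui: ui is gray → back edge
First back edge: opt → ui.

opt->ui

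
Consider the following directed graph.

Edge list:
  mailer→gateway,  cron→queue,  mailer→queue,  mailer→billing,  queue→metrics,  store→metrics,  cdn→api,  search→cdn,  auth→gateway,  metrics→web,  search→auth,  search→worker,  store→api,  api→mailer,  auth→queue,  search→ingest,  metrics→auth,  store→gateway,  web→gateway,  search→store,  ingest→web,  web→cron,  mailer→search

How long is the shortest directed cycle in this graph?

For each vertex v, BFS finds the shortest path from v back to v.
The shortest such closed walk is auth → queue → metrics → auth, length 3.

3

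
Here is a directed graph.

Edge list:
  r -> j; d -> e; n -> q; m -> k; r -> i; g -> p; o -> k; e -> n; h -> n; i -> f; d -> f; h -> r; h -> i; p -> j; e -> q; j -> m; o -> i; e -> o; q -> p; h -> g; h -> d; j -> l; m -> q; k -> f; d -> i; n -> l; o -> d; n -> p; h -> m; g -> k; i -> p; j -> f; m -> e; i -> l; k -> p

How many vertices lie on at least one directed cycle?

10

A vertex is on a directed cycle iff it belongs to a strongly connected component of size ≥ 2 (or has a self-loop).
The vertices on cycles are {d, e, i, j, k, m, n, o, p, q} — 10 in total.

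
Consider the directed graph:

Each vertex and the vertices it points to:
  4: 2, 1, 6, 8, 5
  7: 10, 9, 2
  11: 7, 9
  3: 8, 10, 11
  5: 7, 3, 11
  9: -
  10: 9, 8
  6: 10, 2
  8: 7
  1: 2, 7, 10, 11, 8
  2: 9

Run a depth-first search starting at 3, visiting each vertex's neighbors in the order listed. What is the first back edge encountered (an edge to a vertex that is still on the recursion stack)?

DFS from 3 (visiting each vertex's neighbors in the order listed); mark gray on enter, black on exit:
3 gray
  8 gray
    7 gray
      10 gray
        9 gray
        9 black
        10→8: 8 is gray → back edge
First back edge: 10 → 8.

10→8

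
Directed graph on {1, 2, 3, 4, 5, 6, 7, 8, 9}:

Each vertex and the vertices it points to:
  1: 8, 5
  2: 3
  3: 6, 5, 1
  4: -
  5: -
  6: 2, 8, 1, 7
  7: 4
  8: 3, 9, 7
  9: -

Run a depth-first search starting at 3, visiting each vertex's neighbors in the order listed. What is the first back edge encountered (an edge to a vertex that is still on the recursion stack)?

DFS from 3 (visiting each vertex's neighbors in the order listed); mark gray on enter, black on exit:
3 gray
  6 gray
    2 gray
      2→3: 3 is gray → back edge
First back edge: 2 → 3.

2→3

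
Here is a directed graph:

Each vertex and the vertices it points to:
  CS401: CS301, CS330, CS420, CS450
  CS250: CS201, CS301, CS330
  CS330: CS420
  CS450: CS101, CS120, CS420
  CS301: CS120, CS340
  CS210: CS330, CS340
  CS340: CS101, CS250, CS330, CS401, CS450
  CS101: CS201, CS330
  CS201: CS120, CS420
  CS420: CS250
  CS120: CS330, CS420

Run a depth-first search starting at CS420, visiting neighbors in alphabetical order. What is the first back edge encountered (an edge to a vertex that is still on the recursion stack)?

CS330->CS420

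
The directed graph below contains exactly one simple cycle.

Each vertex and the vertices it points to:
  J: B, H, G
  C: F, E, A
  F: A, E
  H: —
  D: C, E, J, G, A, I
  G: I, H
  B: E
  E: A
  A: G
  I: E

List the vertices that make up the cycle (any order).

A, E, G, I

DFS with gray/black marking from G:
G gray
  I gray
    E gray
      A gray
        A→G: G is gray → back edge
Back edge closes the cycle G → I → E → A → G; its vertices are {A, E, G, I}.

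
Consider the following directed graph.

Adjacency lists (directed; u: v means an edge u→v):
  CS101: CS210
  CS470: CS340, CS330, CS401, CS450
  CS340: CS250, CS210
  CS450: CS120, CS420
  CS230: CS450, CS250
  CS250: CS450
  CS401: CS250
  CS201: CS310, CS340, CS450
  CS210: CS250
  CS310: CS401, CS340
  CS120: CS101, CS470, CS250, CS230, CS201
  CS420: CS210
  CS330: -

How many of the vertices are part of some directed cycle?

12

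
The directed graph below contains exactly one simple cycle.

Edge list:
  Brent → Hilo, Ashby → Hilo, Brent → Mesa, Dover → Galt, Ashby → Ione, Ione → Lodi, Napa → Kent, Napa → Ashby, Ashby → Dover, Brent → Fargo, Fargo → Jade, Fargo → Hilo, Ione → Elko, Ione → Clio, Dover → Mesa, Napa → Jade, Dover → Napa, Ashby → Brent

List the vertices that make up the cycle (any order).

Napa, Ashby, Dover

DFS with gray/black marking from Ashby:
Ashby gray
  Hilo gray
  Hilo black
  Ione gray
    Elko gray
    Elko black
    Lodi gray
    Lodi black
    Clio gray
    Clio black
  Ione black
  Brent gray
    Mesa gray
    Mesa black
    Fargo gray
      Jade gray
      Jade black
      Fargo→Hilo: Hilo black — skip
    Fargo black
    Brent→Hilo: Hilo black — skip
  Brent black
  Dover gray
    Napa gray
      Napa→Jade: Jade black — skip
      Kent gray
      Kent black
      Napa→Ashby: Ashby is gray → back edge
Back edge closes the cycle Ashby → Dover → Napa → Ashby; its vertices are {Napa, Ashby, Dover}.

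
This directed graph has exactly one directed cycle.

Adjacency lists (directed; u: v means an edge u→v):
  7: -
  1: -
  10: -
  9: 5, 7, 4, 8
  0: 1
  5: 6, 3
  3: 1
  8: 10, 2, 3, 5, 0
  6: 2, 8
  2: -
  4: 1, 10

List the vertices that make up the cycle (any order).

DFS with gray/black marking from 8:
8 gray
  10 gray
  10 black
  2 gray
  2 black
  3 gray
    1 gray
    1 black
  3 black
  5 gray
    6 gray
      6→2: 2 black — skip
      6→8: 8 is gray → back edge
Back edge closes the cycle 8 → 5 → 6 → 8; its vertices are {5, 6, 8}.

5, 6, 8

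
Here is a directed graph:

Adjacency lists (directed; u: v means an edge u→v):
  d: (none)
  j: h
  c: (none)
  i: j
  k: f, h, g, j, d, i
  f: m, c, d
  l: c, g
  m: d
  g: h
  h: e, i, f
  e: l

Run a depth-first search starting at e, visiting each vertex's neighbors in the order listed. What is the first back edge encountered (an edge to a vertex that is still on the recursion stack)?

h->e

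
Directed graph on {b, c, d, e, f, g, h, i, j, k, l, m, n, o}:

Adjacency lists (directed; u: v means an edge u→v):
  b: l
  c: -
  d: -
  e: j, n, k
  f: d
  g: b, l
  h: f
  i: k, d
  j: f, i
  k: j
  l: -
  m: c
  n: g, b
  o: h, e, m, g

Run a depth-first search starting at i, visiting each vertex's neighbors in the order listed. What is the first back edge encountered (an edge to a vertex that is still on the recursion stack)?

DFS from i (visiting each vertex's neighbors in the order listed); mark gray on enter, black on exit:
i gray
  k gray
    j gray
      f gray
        d gray
        d black
      f black
      j→i: i is gray → back edge
First back edge: j → i.

j->i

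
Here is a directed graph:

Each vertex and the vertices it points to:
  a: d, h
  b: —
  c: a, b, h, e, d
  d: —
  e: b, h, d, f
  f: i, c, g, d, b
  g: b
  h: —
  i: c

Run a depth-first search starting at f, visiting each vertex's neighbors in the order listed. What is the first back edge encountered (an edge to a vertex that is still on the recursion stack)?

e->f

DFS from f (visiting each vertex's neighbors in the order listed); mark gray on enter, black on exit:
f gray
  i gray
    c gray
      a gray
        d gray
        d black
        h gray
        h black
      a black
      b gray
      b black
      c→h: h black — skip
      e gray
        e→b: b black — skip
        e→h: h black — skip
        e→d: d black — skip
        e→f: f is gray → back edge
First back edge: e → f.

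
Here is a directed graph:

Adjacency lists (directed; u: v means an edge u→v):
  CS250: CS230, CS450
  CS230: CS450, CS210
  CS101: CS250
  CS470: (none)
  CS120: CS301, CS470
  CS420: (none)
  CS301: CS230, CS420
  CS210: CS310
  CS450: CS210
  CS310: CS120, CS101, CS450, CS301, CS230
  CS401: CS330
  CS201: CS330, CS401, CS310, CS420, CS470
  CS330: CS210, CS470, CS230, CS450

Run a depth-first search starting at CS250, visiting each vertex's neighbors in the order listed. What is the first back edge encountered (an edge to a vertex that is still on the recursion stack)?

CS301->CS230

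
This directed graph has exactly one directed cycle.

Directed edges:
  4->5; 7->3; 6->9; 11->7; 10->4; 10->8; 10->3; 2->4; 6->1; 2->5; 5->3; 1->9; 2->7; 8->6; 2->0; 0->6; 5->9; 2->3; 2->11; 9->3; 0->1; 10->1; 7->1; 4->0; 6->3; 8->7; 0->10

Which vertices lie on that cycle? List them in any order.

DFS with gray/black marking from 0:
0 gray
  1 gray
    9 gray
      3 gray
      3 black
    9 black
  1 black
  10 gray
    10→3: 3 black — skip
    10→1: 1 black — skip
    8 gray
      6 gray
        6→1: 1 black — skip
        6→3: 3 black — skip
        6→9: 9 black — skip
      6 black
      7 gray
        7→3: 3 black — skip
        7→1: 1 black — skip
      7 black
    8 black
    4 gray
      4→0: 0 is gray → back edge
Back edge closes the cycle 0 → 10 → 4 → 0; its vertices are {0, 4, 10}.

0, 4, 10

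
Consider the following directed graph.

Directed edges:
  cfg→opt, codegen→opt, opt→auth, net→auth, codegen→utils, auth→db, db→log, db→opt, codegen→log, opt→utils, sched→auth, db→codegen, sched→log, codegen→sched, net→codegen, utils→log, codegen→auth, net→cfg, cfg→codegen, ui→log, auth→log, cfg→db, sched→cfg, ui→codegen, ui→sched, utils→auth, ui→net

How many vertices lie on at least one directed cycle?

A vertex is on a directed cycle iff it belongs to a strongly connected component of size ≥ 2 (or has a self-loop).
The vertices on cycles are {db, cfg, opt, auth, sched, utils, codegen} — 7 in total.

7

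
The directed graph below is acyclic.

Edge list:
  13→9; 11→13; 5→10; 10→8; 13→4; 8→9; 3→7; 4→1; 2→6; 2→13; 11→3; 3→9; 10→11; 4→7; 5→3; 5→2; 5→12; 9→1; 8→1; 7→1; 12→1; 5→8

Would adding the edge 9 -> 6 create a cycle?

Adding 9→6 creates a cycle iff 6 can already reach 9.
Explore from 6: no path reaches 9. The graph stays acyclic.

No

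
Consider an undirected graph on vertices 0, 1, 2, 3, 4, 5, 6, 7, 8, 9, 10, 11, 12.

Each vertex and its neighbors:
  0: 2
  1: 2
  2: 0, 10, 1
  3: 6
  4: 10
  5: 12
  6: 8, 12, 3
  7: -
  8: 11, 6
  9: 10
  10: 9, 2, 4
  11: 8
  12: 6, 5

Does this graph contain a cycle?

No

DFS, tracking each vertex's parent; an edge to a visited non-parent vertex closes a cycle.
Start from 11:
visit 11 (parent –)
  visit 8 (parent 11)
    8–11: parent, skip
    visit 6 (parent 8)
      6–8: parent, skip
      visit 12 (parent 6)
        12–6: parent, skip
        visit 5 (parent 12)
          5–12: parent, skip
      visit 3 (parent 6)
        3–6: parent, skip
visit 0 (parent –)
  visit 2 (parent 0)
    2–0: parent, skip
    visit 10 (parent 2)
      visit 9 (parent 10)
        9–10: parent, skip
      10–2: parent, skip
      visit 4 (parent 10)
        4–10: parent, skip
    visit 1 (parent 2)
      1–2: parent, skip
visit 7 (parent –)
No non-parent visited neighbor found — the graph is a forest.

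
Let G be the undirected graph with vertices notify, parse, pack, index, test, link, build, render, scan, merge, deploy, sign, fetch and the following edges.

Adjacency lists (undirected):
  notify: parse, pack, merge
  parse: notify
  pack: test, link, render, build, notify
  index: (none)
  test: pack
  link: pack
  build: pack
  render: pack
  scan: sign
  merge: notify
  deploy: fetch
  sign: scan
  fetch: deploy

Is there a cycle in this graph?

No

DFS, tracking each vertex's parent; an edge to a visited non-parent vertex closes a cycle.
Start from notify:
visit notify (parent –)
  visit parse (parent notify)
    parse–notify: parent, skip
  visit pack (parent notify)
    visit test (parent pack)
      test–pack: parent, skip
    visit link (parent pack)
      link–pack: parent, skip
    visit render (parent pack)
      render–pack: parent, skip
    visit build (parent pack)
      build–pack: parent, skip
    pack–notify: parent, skip
  visit merge (parent notify)
    merge–notify: parent, skip
visit index (parent –)
visit scan (parent –)
  visit sign (parent scan)
    sign–scan: parent, skip
visit deploy (parent –)
  visit fetch (parent deploy)
    fetch–deploy: parent, skip
No non-parent visited neighbor found — the graph is a forest.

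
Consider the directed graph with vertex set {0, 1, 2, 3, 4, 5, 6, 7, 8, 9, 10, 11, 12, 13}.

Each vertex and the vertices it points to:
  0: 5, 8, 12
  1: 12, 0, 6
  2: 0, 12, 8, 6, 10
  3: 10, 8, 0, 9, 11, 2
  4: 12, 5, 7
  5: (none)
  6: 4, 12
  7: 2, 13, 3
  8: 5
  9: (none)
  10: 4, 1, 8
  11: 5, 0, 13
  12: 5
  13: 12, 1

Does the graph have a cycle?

Yes

DFS with white/gray/black marking, starting from 1:
1 gray
  12 gray
    5 gray
    5 black
  12 black
  0 gray
    0→5: 5 black — skip
    8 gray
      8→5: 5 black — skip
    8 black
    0→12: 12 black — skip
  0 black
  6 gray
    4 gray
      4→12: 12 black — skip
      4→5: 5 black — skip
      7 gray
        2 gray
          2→0: 0 black — skip
          2→12: 12 black — skip
          2→8: 8 black — skip
          2→6: 6 is gray → back edge
Back edge found, so a cycle exists: 6 → 4 → 7 → 2 → 6.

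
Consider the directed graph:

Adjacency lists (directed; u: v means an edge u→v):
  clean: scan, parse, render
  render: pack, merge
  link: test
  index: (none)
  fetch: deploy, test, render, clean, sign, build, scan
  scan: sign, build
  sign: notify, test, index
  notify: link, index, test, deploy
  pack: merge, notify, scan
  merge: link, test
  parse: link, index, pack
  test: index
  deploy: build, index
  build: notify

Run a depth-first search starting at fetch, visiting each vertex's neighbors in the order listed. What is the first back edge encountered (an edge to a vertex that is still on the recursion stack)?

notify→deploy

DFS from fetch (visiting each vertex's neighbors in the order listed); mark gray on enter, black on exit:
fetch gray
  deploy gray
    build gray
      notify gray
        link gray
          test gray
            index gray
            index black
          test black
        link black
        notify→index: index black — skip
        notify→test: test black — skip
        notify→deploy: deploy is gray → back edge
First back edge: notify → deploy.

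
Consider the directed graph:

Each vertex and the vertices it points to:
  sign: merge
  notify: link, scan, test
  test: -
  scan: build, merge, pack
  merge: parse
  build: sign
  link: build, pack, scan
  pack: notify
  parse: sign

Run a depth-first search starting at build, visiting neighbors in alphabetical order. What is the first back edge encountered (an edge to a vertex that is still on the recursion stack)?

DFS from build (visiting neighbors in alphabetical order); mark gray on enter, black on exit:
build gray
  sign gray
    merge gray
      parse gray
        parse→sign: sign is gray → back edge
First back edge: parse → sign.

parse→sign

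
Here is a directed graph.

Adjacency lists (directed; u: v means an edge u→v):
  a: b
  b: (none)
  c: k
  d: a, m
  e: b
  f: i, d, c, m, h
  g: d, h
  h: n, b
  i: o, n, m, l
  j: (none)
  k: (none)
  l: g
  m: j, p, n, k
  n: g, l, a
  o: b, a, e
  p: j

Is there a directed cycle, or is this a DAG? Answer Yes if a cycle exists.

Yes

DFS with white/gray/black marking, starting from g:
g gray
  d gray
    a gray
      b gray
      b black
    a black
    m gray
      j gray
      j black
      p gray
        p→j: j black — skip
      p black
      n gray
        n→g: g is gray → back edge
Back edge found, so a cycle exists: g → d → m → n → g.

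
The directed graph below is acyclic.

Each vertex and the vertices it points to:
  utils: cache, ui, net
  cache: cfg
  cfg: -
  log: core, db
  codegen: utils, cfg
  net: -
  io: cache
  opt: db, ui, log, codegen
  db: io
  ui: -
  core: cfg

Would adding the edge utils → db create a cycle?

No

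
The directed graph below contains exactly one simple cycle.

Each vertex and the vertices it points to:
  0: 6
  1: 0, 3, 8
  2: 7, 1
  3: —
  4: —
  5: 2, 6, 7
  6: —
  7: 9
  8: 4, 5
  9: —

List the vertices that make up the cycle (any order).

1, 2, 5, 8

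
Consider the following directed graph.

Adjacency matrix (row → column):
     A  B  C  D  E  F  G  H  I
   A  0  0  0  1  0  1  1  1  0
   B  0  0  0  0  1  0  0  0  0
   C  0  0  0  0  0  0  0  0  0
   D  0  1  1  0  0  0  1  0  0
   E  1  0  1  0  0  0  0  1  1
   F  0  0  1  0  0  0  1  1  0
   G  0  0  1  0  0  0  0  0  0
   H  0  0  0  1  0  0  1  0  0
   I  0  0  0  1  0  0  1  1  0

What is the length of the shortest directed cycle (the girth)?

4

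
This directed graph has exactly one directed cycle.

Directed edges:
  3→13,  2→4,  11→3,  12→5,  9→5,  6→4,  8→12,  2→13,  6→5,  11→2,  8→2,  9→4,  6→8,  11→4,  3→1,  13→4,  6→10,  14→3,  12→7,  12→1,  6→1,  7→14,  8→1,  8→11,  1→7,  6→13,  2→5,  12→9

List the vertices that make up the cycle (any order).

1, 3, 7, 14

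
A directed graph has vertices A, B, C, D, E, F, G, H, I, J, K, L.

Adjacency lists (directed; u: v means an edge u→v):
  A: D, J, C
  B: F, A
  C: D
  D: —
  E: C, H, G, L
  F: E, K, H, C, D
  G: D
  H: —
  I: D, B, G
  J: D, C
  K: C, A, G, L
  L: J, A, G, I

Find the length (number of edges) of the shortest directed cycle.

5

For each vertex v, BFS finds the shortest path from v back to v.
The shortest such closed walk is I → B → F → K → L → I, length 5.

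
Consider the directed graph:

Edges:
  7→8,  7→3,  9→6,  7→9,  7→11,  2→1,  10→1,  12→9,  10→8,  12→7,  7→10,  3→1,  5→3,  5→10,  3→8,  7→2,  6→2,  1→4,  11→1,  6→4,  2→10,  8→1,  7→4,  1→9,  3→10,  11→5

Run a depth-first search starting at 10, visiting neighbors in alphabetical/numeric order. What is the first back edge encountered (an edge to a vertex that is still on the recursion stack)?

2->1

DFS from 10 (visiting neighbors in alphabetical/numeric order); mark gray on enter, black on exit:
10 gray
  1 gray
    4 gray
    4 black
    9 gray
      6 gray
        2 gray
          2→1: 1 is gray → back edge
First back edge: 2 → 1.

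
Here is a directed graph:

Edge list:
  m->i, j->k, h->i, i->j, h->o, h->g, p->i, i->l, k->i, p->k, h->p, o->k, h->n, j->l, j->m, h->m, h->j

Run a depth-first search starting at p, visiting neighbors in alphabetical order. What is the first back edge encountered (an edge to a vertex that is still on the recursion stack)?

k->i

DFS from p (visiting neighbors in alphabetical order); mark gray on enter, black on exit:
p gray
  i gray
    j gray
      k gray
        k→i: i is gray → back edge
First back edge: k → i.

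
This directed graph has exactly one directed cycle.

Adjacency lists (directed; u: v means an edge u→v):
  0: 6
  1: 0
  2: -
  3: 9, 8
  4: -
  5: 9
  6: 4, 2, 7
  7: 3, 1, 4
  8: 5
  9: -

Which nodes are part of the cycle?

0, 1, 6, 7

DFS with gray/black marking from 6:
6 gray
  4 gray
  4 black
  2 gray
  2 black
  7 gray
    3 gray
      9 gray
      9 black
      8 gray
        5 gray
          5→9: 9 black — skip
        5 black
      8 black
    3 black
    1 gray
      0 gray
        0→6: 6 is gray → back edge
Back edge closes the cycle 6 → 7 → 1 → 0 → 6; its vertices are {0, 1, 6, 7}.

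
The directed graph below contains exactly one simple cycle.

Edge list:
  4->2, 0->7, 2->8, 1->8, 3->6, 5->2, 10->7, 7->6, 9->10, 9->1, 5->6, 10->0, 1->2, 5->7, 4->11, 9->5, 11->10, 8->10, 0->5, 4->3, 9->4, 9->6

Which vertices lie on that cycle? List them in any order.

0, 2, 5, 8, 10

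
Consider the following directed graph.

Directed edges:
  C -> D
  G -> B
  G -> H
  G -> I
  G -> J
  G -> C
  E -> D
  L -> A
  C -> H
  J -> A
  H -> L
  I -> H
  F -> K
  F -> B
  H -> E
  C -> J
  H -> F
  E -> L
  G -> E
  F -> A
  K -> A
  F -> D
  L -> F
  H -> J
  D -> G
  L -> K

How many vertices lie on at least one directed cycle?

8

A vertex is on a directed cycle iff it belongs to a strongly connected component of size ≥ 2 (or has a self-loop).
The vertices on cycles are {C, D, E, F, G, H, I, L} — 8 in total.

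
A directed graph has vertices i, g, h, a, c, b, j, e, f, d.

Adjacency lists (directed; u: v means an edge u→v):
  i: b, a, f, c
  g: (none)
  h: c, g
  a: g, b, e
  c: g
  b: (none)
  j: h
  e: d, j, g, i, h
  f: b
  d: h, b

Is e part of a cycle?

Yes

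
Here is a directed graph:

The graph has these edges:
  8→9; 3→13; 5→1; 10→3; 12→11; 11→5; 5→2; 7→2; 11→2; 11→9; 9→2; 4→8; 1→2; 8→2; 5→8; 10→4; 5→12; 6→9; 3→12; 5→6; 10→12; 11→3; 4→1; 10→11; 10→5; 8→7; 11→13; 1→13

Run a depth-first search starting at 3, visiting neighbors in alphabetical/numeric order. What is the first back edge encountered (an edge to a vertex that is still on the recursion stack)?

DFS from 3 (visiting neighbors in alphabetical/numeric order); mark gray on enter, black on exit:
3 gray
  12 gray
    11 gray
      2 gray
      2 black
      11→3: 3 is gray → back edge
First back edge: 11 → 3.

11->3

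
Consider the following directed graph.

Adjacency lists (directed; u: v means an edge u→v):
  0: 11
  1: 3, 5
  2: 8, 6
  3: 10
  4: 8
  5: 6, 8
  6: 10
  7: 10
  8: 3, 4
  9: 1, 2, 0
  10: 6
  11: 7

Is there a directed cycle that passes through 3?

No

3 lies on a cycle iff there is a path from 3 back to itself.
Exploring from 3, it never reaches itself; equivalently, its strongly connected component is a singleton.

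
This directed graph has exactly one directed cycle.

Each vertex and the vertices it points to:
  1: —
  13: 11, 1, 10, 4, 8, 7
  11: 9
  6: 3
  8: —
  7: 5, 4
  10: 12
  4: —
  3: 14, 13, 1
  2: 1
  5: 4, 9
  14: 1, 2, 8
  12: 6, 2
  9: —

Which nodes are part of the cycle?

3, 6, 10, 12, 13

DFS with gray/black marking from 3:
3 gray
  14 gray
    1 gray
    1 black
    2 gray
      2→1: 1 black — skip
    2 black
    8 gray
    8 black
  14 black
  13 gray
    11 gray
      9 gray
      9 black
    11 black
    13→1: 1 black — skip
    10 gray
      12 gray
        6 gray
          6→3: 3 is gray → back edge
Back edge closes the cycle 3 → 13 → 10 → 12 → 6 → 3; its vertices are {3, 6, 10, 12, 13}.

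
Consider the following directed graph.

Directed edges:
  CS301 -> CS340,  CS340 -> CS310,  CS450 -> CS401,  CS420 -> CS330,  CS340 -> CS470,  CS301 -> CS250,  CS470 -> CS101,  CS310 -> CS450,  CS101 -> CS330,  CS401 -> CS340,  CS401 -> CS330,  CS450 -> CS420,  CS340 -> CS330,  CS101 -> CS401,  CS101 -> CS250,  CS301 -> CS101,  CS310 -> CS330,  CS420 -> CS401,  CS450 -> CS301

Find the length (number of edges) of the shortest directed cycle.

4

For each vertex v, BFS finds the shortest path from v back to v.
The shortest such closed walk is CS310 → CS450 → CS301 → CS340 → CS310, length 4.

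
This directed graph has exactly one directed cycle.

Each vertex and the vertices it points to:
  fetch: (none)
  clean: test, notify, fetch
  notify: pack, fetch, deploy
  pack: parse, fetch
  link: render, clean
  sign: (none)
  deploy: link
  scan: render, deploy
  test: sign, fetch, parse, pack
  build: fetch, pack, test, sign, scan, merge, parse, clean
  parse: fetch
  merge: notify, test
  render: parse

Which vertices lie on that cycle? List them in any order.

DFS with gray/black marking from deploy:
deploy gray
  link gray
    render gray
      parse gray
        fetch gray
        fetch black
      parse black
    render black
    clean gray
      test gray
        sign gray
        sign black
        test→fetch: fetch black — skip
        test→parse: parse black — skip
        pack gray
          pack→parse: parse black — skip
          pack→fetch: fetch black — skip
        pack black
      test black
      notify gray
        notify→pack: pack black — skip
        notify→fetch: fetch black — skip
        notify→deploy: deploy is gray → back edge
Back edge closes the cycle deploy → link → clean → notify → deploy; its vertices are {link, clean, deploy, notify}.

link, clean, deploy, notify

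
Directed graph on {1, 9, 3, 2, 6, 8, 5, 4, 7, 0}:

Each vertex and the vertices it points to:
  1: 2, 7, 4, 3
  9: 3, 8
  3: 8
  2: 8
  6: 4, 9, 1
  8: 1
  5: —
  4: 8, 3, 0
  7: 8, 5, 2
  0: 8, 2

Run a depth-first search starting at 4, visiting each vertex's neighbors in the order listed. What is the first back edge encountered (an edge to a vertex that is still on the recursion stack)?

DFS from 4 (visiting each vertex's neighbors in the order listed); mark gray on enter, black on exit:
4 gray
  8 gray
    1 gray
      2 gray
        2→8: 8 is gray → back edge
First back edge: 2 → 8.

2->8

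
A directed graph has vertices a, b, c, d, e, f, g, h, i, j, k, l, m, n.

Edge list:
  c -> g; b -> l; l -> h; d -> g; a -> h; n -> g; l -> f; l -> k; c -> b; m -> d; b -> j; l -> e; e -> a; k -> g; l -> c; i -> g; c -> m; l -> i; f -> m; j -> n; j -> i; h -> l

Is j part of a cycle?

j lies on a cycle iff there is a path from j back to itself.
Exploring from j, it never reaches itself; equivalently, its strongly connected component is a singleton.

No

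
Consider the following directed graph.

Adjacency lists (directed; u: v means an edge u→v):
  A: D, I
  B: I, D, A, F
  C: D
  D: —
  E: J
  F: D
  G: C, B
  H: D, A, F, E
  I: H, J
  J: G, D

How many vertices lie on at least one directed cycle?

A vertex is on a directed cycle iff it belongs to a strongly connected component of size ≥ 2 (or has a self-loop).
The vertices on cycles are {A, B, E, G, H, I, J} — 7 in total.

7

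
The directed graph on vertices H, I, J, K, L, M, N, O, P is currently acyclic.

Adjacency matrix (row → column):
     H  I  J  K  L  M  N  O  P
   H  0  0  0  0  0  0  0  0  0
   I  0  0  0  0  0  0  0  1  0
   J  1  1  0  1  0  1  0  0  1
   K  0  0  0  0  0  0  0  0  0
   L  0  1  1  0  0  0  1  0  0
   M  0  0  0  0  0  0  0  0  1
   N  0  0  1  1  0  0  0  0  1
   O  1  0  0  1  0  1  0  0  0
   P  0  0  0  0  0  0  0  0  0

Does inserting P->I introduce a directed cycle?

Adding P→I creates a cycle iff I can already reach P.
Path from I: I → O → M → P.
So I → … → P → I is a cycle.

Yes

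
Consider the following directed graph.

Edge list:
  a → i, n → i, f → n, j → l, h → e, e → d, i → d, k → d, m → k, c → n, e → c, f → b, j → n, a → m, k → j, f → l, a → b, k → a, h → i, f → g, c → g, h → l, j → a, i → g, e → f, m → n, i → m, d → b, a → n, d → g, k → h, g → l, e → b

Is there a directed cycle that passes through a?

a is on a cycle iff a can reach itself via ≥1 edge.
a → m → k → a — yes.

Yes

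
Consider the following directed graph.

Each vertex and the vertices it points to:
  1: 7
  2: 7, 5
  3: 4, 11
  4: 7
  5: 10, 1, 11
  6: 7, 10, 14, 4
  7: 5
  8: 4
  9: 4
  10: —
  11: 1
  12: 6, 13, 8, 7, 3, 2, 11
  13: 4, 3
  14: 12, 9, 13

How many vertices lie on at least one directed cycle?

7

A vertex is on a directed cycle iff it belongs to a strongly connected component of size ≥ 2 (or has a self-loop).
The vertices on cycles are {1, 5, 6, 7, 11, 12, 14} — 7 in total.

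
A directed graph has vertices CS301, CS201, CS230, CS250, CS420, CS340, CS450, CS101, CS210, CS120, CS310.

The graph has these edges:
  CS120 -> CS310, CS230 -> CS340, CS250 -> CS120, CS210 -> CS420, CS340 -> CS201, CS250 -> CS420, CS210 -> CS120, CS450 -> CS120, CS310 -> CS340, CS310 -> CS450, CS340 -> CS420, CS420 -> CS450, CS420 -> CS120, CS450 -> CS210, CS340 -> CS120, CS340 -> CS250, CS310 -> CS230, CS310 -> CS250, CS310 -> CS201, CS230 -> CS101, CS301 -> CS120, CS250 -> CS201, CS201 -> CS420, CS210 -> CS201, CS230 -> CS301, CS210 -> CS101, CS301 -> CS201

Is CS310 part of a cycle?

Yes

CS310 is on a cycle iff CS310 can reach itself via ≥1 edge.
CS310 → CS450 → CS120 → CS310 — yes.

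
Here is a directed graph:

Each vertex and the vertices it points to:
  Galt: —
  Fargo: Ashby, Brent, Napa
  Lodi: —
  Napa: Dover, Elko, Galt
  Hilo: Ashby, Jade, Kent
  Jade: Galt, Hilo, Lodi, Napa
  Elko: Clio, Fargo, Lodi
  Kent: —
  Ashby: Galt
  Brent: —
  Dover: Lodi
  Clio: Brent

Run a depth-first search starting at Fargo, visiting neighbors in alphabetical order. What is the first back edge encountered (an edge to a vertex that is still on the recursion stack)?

Elko->Fargo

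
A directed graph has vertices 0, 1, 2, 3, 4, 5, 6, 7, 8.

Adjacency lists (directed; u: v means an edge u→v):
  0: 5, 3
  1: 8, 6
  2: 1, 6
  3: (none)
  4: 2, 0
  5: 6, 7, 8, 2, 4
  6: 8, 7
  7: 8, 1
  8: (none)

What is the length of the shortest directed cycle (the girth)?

3

For each vertex v, BFS finds the shortest path from v back to v.
The shortest such closed walk is 5 → 4 → 0 → 5, length 3.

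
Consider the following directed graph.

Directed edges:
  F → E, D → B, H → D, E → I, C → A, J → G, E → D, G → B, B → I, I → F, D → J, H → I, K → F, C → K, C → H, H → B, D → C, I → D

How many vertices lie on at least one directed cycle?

10

A vertex is on a directed cycle iff it belongs to a strongly connected component of size ≥ 2 (or has a self-loop).
The vertices on cycles are {B, C, D, E, F, G, H, I, J, K} — 10 in total.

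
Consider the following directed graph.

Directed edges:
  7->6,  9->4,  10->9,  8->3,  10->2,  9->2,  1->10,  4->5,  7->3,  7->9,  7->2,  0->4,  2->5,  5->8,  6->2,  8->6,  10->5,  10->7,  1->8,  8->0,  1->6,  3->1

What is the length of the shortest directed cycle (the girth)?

3

For each vertex v, BFS finds the shortest path from v back to v.
The shortest such closed walk is 1 → 8 → 3 → 1, length 3.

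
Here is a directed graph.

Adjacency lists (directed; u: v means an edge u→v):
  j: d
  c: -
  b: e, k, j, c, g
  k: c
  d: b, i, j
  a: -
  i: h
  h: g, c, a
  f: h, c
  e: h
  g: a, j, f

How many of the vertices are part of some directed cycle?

A vertex is on a directed cycle iff it belongs to a strongly connected component of size ≥ 2 (or has a self-loop).
The vertices on cycles are {b, d, e, f, g, h, i, j} — 8 in total.

8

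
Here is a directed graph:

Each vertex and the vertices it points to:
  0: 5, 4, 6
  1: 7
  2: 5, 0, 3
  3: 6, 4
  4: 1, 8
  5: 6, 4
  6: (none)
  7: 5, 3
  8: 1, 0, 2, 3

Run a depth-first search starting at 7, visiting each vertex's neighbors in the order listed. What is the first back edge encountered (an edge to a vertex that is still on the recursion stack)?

DFS from 7 (visiting each vertex's neighbors in the order listed); mark gray on enter, black on exit:
7 gray
  5 gray
    6 gray
    6 black
    4 gray
      1 gray
        1→7: 7 is gray → back edge
First back edge: 1 → 7.

1→7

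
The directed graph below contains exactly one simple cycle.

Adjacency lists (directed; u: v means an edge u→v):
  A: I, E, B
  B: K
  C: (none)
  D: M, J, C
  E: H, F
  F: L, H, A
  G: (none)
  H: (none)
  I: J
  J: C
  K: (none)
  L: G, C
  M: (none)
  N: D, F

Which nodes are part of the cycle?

DFS with gray/black marking from F:
F gray
  L gray
    G gray
    G black
    C gray
    C black
  L black
  H gray
  H black
  A gray
    I gray
      J gray
        J→C: C black — skip
      J black
    I black
    E gray
      E→H: H black — skip
      E→F: F is gray → back edge
Back edge closes the cycle F → A → E → F; its vertices are {A, E, F}.

A, E, F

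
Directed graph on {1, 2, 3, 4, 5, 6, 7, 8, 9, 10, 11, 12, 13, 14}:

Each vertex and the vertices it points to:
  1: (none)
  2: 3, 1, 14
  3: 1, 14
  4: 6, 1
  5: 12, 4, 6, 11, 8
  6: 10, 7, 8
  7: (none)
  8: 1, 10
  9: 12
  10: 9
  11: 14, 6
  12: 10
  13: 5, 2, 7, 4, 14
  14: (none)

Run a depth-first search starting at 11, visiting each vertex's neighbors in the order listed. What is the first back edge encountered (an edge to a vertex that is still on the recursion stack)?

DFS from 11 (visiting each vertex's neighbors in the order listed); mark gray on enter, black on exit:
11 gray
  14 gray
  14 black
  6 gray
    10 gray
      9 gray
        12 gray
          12→10: 10 is gray → back edge
First back edge: 12 → 10.

12->10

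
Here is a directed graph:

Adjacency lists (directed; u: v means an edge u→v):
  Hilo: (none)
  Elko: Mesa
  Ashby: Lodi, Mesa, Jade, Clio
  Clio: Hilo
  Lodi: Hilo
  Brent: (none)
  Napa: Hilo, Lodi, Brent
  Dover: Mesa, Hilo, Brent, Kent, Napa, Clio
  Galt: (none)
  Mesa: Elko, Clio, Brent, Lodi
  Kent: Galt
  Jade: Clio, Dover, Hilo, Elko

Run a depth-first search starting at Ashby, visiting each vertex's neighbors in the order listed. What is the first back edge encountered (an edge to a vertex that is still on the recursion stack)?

Elko->Mesa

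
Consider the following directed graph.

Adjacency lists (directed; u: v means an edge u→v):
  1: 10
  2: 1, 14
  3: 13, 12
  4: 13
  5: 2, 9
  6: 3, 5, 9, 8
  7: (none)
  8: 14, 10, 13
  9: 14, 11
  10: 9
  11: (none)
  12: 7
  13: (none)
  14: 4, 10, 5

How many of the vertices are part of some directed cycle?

A vertex is on a directed cycle iff it belongs to a strongly connected component of size ≥ 2 (or has a self-loop).
The vertices on cycles are {1, 2, 5, 9, 10, 14} — 6 in total.

6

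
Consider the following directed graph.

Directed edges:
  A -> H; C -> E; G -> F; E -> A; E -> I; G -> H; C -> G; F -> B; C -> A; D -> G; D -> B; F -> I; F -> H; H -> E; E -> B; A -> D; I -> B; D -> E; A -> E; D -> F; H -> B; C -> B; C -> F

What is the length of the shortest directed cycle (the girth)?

2

For each vertex v, BFS finds the shortest path from v back to v.
The shortest such closed walk is A → E → A, length 2.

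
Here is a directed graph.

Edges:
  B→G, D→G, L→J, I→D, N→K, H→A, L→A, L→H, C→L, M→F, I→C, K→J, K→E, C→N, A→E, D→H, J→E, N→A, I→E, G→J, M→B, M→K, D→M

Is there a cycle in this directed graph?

DFS with white/gray/black marking, starting from G:
G gray
  J gray
    E gray
    E black
  J black
G black
C gray
  L gray
    H gray
      A gray
        A→E: E black — skip
      A black
    H black
    L→J: J black — skip
    L→A: A black — skip
  L black
  N gray
    K gray
      K→J: J black — skip
      K→E: E black — skip
    K black
    N→A: A black — skip
  N black
C black
D gray
  D→G: G black — skip
  D→H: H black — skip
  M gray
    B gray
      B→G: G black — skip
    B black
    F gray
    F black
    M→K: K black — skip
  M black
D black
I gray
  I→C: C black — skip
  I→E: E black — skip
  I→D: D black — skip
I black
Every edge goes to a white or black vertex — no back edge, so the graph is acyclic.

No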